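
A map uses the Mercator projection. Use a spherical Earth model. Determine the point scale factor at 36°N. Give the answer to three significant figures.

For Mercator, h = k = sec φ (a conformal cylindrical projection has a single point scale, 1/cos φ).
k = 1/cos 36° = 1/0.8090 = 1.236.

1.24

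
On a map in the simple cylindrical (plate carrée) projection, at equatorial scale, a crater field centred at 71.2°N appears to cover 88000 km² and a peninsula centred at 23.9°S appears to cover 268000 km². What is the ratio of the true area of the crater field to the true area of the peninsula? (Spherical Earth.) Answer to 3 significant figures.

0.116

On the plate carrée, areal scale = h·k = 1 × sec φ, so true area = apparent × cos φ.
True area of crater field: 88000 × cos(71.2°) = 88000 × 0.3223 = 28360 km².
True area of peninsula: 268000 × cos(23.9°) = 268000 × 0.9143 = 245000 km².
Ratio = 28360 / 245000 ≈ 0.116.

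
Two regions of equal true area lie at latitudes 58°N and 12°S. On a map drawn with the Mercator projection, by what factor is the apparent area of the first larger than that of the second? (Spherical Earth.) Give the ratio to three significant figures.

Mercator is conformal with k = sec φ, so areal scale = k² = sec²φ.
At 58°: sec²(58°) = 1/0.5299² = 3.561.
At 12°: sec²(12°) = 1/0.9781² = 1.045.
Ratio = 3.561/1.045 = cos²(12°)/cos²(58°) ≈ 3.41.

3.41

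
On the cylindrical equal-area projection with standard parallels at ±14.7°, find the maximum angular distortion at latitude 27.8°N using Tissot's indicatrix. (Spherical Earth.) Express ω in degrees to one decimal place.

10.2°

A cylindrical equal-area projection with standard parallel φ₀ has meridian scale h = cos φ / cos φ₀ and parallel scale k = cos φ₀ / cos φ (so areas are preserved, h·k = 1).
At 27.8°: h = 0.9145, k = 1.093; principal scales a = 1.093, b = 0.9145.
sin(ω/2) = (a − b)/(a + b) = 0.1790/2.008 = 0.08912, so ω = 2 arcsin(0.08912) ≈ 10.2°.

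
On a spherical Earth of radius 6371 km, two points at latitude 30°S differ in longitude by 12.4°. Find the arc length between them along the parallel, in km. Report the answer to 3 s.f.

1190 km

Arc length along a parallel = R cos φ · Δλ (with Δλ in radians).
= 6371 × cos 30° × (12.4° × π/180) = 6371 × 0.8660 × 0.2164 ≈ 1190 km.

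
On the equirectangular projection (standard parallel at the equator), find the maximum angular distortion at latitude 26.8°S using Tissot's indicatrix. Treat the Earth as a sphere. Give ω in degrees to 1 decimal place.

6.5°

For the equirectangular projection with φ₀ = 0 (plate carrée), h = 1 along meridians and k = sec φ along parallels.
At 26.8°: h = 1.000, k = 1.120; principal scales a = 1.120, b = 1.000.
sin(ω/2) = (a − b)/(a + b) = 0.1203/2.120 = 0.05676, so ω = 2 arcsin(0.05676) ≈ 6.5°.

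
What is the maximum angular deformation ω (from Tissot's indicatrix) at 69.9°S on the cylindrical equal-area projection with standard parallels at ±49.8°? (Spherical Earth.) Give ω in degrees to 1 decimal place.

67.9°

A cylindrical equal-area projection with standard parallel φ₀ has meridian scale h = cos φ / cos φ₀ and parallel scale k = cos φ₀ / cos φ (so areas are preserved, h·k = 1).
At 69.9°: h = 0.5324, k = 1.878; principal scales a = 1.878, b = 0.5324.
sin(ω/2) = (a − b)/(a + b) = 1.346/2.411 = 0.5583, so ω = 2 arcsin(0.5583) ≈ 67.9°.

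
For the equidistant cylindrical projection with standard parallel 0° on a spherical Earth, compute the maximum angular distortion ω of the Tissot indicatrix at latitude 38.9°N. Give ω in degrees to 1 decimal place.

Plate carrée maps x = Rλ, y = Rφ. The meridian scale is h = 1 and the parallel scale is k = 1/cos φ = sec φ.
At 38.9°: h = 1.000, k = 1.285; principal scales a = 1.285, b = 1.000.
sin(ω/2) = (a − b)/(a + b) = 0.2849/2.285 = 0.1247, so ω = 2 arcsin(0.1247) ≈ 14.3°.

14.3°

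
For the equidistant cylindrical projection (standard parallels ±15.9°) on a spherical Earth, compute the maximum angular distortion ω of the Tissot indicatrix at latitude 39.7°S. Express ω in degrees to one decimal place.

The equidistant cylindrical projection with φ₀ = 15.9° has h = 1 (meridians true) and k = cos φ₀ / cos φ along parallels.
At 39.7°: h = 1.000, k = 1.250; principal scales a = 1.250, b = 1.000.
sin(ω/2) = (a − b)/(a + b) = 0.2500/2.250 = 0.1111, so ω = 2 arcsin(0.1111) ≈ 12.8°.

12.8°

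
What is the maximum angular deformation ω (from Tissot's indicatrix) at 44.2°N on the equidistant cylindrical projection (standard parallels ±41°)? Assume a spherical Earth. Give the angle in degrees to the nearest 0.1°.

In the equirectangular projection with standard parallel φ₀ = 41° (x = Rλ cos φ₀, y = Rφ), meridians are true-scale (h = 1) and the parallel scale is k = cos φ₀ / cos φ.
At 44.2°: h = 1.000, k = 1.053; principal scales a = 1.053, b = 1.000.
sin(ω/2) = (a − b)/(a + b) = 0.05272/2.053 = 0.02569, so ω = 2 arcsin(0.02569) ≈ 2.9°.

2.9°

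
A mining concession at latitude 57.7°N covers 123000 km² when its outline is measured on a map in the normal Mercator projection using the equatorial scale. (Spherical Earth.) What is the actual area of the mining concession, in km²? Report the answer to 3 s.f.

35100 km²

The Mercator projection is conformal; its linear scale factor is the same in every direction and equals sec φ = 1/cos φ.
Areal scale = k² = sec²φ = 1/cos²(57.7°) = 1/0.5344² = 3.502.
True area = apparent / (areal scale) = 123000 / 3.502 ≈ 35100 km².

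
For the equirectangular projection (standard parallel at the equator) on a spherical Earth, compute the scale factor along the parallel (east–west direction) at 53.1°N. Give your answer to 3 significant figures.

In the plate carrée (x = Rλ, y = Rφ), meridians are true-scale (h = 1) and parallels are stretched by k = sec φ.
k = 1/cos 53.1° = 1/0.6004 = 1.666.

1.67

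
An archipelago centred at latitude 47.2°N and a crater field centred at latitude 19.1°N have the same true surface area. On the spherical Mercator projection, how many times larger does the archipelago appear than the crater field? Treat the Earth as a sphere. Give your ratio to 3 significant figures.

Mercator areal scale is sec²φ.
At 47.2°: sec²(47.2°) = 1/0.6794² = 2.166.
At 19.1°: sec²(19.1°) = 1/0.9449² = 1.120.
Ratio = 2.166/1.120 = cos²(19.1°)/cos²(47.2°) ≈ 1.93.

1.93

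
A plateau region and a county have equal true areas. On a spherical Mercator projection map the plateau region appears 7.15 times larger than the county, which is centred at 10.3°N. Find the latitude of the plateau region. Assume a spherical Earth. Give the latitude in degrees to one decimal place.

68.4°

For equal true areas on Mercator, apparent areas scale as sec²φ, so the ratio is cos²φ₂ / cos²φ₁.
cos²φ₂ / cos²φ₁ = 7.15  ⇒  cos φ₁ = cos 10.3° / √7.15 = 0.9839/2.674 = 0.3680.
φ₁ = arccos(0.3680) ≈ 68.4°.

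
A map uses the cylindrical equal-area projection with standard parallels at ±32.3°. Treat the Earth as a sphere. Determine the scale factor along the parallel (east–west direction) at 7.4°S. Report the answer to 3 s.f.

0.852

For cylindrical equal-area with standard parallel φ₀, h = cos φ / cos φ₀ and k = cos φ₀ / cos φ, so h·k = 1.
k = cos 32.3° / cos 7.4° = 0.8453/0.9917 = 0.8524.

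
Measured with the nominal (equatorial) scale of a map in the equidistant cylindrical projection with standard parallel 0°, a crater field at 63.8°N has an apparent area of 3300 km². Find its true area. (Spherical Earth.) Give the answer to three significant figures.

In the plate carrée (x = Rλ, y = Rφ), meridians are true-scale (h = 1) and parallels are stretched by k = sec φ.
Areal scale = h·k = 1 × sec φ; at 63.8°, h = 1.000, k = 2.265, so h·k = 2.265.
True area = apparent / (areal scale) = 3300 / 2.265 ≈ 1460 km².

1460 km²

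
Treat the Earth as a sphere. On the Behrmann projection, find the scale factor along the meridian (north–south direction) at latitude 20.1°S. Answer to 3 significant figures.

1.08

The Behrmann projection is cylindrical equal-area with φ₀ = 30°. For cylindrical equal-area with standard parallel φ₀, h = cos φ / cos φ₀ and k = cos φ₀ / cos φ, so h·k = 1.
h = cos 20.1° / cos 30° = 0.9391/0.8660 = 1.084.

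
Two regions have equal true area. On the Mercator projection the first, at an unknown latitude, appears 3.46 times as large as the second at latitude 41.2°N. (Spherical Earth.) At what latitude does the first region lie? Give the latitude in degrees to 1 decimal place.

For equal true areas on Mercator, apparent areas scale as sec²φ, so the ratio is cos²φ₂ / cos²φ₁.
cos²φ₂ / cos²φ₁ = 3.46  ⇒  cos φ₁ = cos 41.2° / √3.46 = 0.7524/1.860 = 0.4045.
φ₁ = arccos(0.4045) ≈ 66.1°.

66.1°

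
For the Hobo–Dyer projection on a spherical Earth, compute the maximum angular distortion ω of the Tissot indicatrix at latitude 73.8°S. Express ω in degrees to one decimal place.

Hobo–Dyer is a cylindrical equal-area projection with standard parallels at ±37.5°. Cylindrical equal-area (φ₀ = 37.5°): h = cos φ / cos 37.5° along meridians, k = cos 37.5° / cos φ along parallels; h·k = 1.
At 73.8°: h = 0.3517, k = 2.844; principal scales a = 2.844, b = 0.3517.
sin(ω/2) = (a − b)/(a + b) = 2.492/3.195 = 0.7799, so ω = 2 arcsin(0.7799) ≈ 102.5°.

102.5°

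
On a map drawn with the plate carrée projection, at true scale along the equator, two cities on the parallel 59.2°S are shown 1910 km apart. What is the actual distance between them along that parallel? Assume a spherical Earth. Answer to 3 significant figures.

978 km

For the equirectangular projection with φ₀ = 0 (plate carrée), h = 1 along meridians and k = sec φ along parallels.
Along the parallel at 59.2°, map distances are exaggerated by k = sec 59.2° = 1.953.
True distance = 1910 / 1.953 = 1910 × cos 59.2° ≈ 978 km.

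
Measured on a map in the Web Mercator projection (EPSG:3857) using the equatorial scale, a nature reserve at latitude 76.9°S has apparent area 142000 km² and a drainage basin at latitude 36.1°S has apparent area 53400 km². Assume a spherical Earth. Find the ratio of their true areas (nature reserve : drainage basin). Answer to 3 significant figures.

Since Mercator area scale is 1/cos²φ, the true area equals the apparent area multiplied by cos²φ.
True area of nature reserve: 142000 × cos²(76.9°) = 142000 × 0.05137 = 7295 km².
True area of drainage basin: 53400 × cos²(36.1°) = 53400 × 0.6528 = 34860 km².
Ratio = 7295 / 34860 ≈ 0.209.

0.209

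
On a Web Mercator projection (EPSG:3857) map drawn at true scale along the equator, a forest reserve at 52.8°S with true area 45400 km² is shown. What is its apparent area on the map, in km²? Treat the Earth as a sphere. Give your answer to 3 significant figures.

For Mercator, h = k = sec φ (a conformal cylindrical projection has a single point scale, 1/cos φ).
Areal scale = k² = sec²φ = 1/cos²(52.8°) = 1/0.6046² = 2.736.
Apparent area = 45400 × 2.736 ≈ 124000 km².

124000 km²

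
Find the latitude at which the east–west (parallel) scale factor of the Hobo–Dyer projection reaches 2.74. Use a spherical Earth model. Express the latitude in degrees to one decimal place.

73.2°

Hobo–Dyer is a cylindrical equal-area projection with standard parallels at ±37.5°. A cylindrical equal-area projection with standard parallel φ₀ has meridian scale h = cos φ / cos φ₀ and parallel scale k = cos φ₀ / cos φ (so areas are preserved, h·k = 1).
k = cos φ₀ / cos φ = 2.74  ⇒  cos φ = cos 37.5° / 2.74 = 0.2895.
φ = arccos(0.2895) ≈ 73.2°.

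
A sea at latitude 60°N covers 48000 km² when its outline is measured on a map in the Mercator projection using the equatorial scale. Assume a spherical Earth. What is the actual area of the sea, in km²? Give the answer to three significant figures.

Mercator is conformal, so the point scale is isotropic: h = k = sec φ = 1/cos φ.
Areal scale = k² = sec²φ = 1/cos²(60°) = 1/0.5000² = 4.000.
True area = apparent / (areal scale) = 48000 / 4.000 ≈ 12000 km².

12000 km²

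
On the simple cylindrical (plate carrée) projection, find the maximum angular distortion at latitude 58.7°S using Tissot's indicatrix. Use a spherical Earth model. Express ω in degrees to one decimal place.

36.9°

For the equirectangular projection with φ₀ = 0 (plate carrée), h = 1 along meridians and k = sec φ along parallels.
At 58.7°: h = 1.000, k = 1.925; principal scales a = 1.925, b = 1.000.
sin(ω/2) = (a − b)/(a + b) = 0.9249/2.925 = 0.3162, so ω = 2 arcsin(0.3162) ≈ 36.9°.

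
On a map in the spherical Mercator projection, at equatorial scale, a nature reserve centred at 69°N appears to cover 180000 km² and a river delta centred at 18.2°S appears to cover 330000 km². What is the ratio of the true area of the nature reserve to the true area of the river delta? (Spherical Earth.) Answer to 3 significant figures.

On Mercator the areal scale is sec²φ, so true area = apparent × cos²φ.
True area of nature reserve: 180000 × cos²(69°) = 180000 × 0.1284 = 23120 km².
True area of river delta: 330000 × cos²(18.2°) = 330000 × 0.9024 = 297800 km².
Ratio = 23120 / 297800 ≈ 0.0776.

0.0776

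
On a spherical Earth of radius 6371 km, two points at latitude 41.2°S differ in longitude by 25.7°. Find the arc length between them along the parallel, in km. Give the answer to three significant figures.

2150 km

Arc length along a parallel = R cos φ · Δλ (with Δλ in radians).
= 6371 × cos 41.2° × (25.7° × π/180) = 6371 × 0.7524 × 0.4485 ≈ 2150 km.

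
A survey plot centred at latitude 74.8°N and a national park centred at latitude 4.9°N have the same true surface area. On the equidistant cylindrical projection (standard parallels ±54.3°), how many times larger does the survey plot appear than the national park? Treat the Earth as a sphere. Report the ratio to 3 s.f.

3.80

With standard parallel φ₀ = 54.3°, the equirectangular projection gives x = Rλ cos φ₀, y = Rφ, so h = 1 and k = cos 54.3° / cos φ.
Areal scale at 74.8°: h·k = 1.000 × 2.226 = 2.226.
Areal scale at 4.9°: h·k = 1.000 × 0.5857 = 0.5857.
Ratio = 2.226/0.5857 ≈ 3.80.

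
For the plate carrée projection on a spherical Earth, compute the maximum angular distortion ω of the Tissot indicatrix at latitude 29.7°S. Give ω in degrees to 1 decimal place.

8.1°

Plate carrée maps x = Rλ, y = Rφ. The meridian scale is h = 1 and the parallel scale is k = 1/cos φ = sec φ.
At 29.7°: h = 1.000, k = 1.151; principal scales a = 1.151, b = 1.000.
sin(ω/2) = (a − b)/(a + b) = 0.1512/2.151 = 0.07030, so ω = 2 arcsin(0.07030) ≈ 8.1°.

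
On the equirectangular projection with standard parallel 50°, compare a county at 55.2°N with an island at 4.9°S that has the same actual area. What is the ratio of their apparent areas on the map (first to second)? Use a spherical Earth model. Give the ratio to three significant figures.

With standard parallel φ₀ = 50°, the equirectangular projection gives x = Rλ cos φ₀, y = Rφ, so h = 1 and k = cos 50° / cos φ.
Areal scale at 55.2°: h·k = 1.000 × 1.126 = 1.126.
Areal scale at 4.9°: h·k = 1.000 × 0.6451 = 0.6451.
Ratio = 1.126/0.6451 ≈ 1.75.

1.75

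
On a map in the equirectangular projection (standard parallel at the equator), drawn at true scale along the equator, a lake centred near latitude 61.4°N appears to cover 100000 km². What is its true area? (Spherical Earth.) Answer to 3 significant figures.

47900 km²

Plate carrée maps x = Rλ, y = Rφ. The meridian scale is h = 1 and the parallel scale is k = 1/cos φ = sec φ.
Areal scale = h·k = 1 × sec φ; at 61.4°, h = 1.000, k = 2.089, so h·k = 2.089.
True area = apparent / (areal scale) = 100000 / 2.089 ≈ 47900 km².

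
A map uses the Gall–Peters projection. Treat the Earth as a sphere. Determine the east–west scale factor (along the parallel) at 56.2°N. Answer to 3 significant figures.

The Gall–Peters projection is cylindrical equal-area with φ₀ = 45°. Cylindrical equal-area (φ₀ = 45°): h = cos φ / cos 45° along meridians, k = cos 45° / cos φ along parallels; h·k = 1.
k = cos 45° / cos 56.2° = 0.7071/0.5563 = 1.271.

1.27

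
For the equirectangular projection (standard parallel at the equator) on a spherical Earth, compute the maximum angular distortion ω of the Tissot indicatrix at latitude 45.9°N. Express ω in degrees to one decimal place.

In the plate carrée (x = Rλ, y = Rφ), meridians are true-scale (h = 1) and parallels are stretched by k = sec φ.
At 45.9°: h = 1.000, k = 1.437; principal scales a = 1.437, b = 1.000.
sin(ω/2) = (a − b)/(a + b) = 0.4370/2.437 = 0.1793, so ω = 2 arcsin(0.1793) ≈ 20.7°.

20.7°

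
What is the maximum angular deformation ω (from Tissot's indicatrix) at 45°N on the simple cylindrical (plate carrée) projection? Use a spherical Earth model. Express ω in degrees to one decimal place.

19.8°

Plate carrée maps x = Rλ, y = Rφ. The meridian scale is h = 1 and the parallel scale is k = 1/cos φ = sec φ.
At 45°: h = 1.000, k = 1.414; principal scales a = 1.414, b = 1.000.
sin(ω/2) = (a − b)/(a + b) = 0.4142/2.414 = 0.1716, so ω = 2 arcsin(0.1716) ≈ 19.8°.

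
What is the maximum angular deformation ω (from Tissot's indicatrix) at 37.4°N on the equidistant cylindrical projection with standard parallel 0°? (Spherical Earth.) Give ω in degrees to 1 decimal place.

For the equirectangular projection with φ₀ = 0 (plate carrée), h = 1 along meridians and k = sec φ along parallels.
At 37.4°: h = 1.000, k = 1.259; principal scales a = 1.259, b = 1.000.
sin(ω/2) = (a − b)/(a + b) = 0.2588/2.259 = 0.1146, so ω = 2 arcsin(0.1146) ≈ 13.2°.

13.2°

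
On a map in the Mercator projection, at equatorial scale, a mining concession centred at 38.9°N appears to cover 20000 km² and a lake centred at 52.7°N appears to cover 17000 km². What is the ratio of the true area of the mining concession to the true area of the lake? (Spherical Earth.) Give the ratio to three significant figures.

On Mercator the areal scale is sec²φ, so true area = apparent × cos²φ.
True area of mining concession: 20000 × cos²(38.9°) = 20000 × 0.6057 = 12110 km².
True area of lake: 17000 × cos²(52.7°) = 17000 × 0.3672 = 6243 km².
Ratio = 12110 / 6243 ≈ 1.94.

1.94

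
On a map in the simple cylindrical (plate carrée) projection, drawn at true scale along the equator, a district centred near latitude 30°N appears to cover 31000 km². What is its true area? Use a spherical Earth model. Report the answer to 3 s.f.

For the equirectangular projection with φ₀ = 0 (plate carrée), h = 1 along meridians and k = sec φ along parallels.
Areal scale = h·k = 1 × sec φ; at 30°, h = 1.000, k = 1.155, so h·k = 1.155.
True area = apparent / (areal scale) = 31000 / 1.155 ≈ 26800 km².

26800 km²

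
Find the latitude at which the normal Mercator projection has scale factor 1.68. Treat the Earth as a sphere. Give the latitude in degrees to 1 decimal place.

Mercator scale is k = sec φ = 1/cos φ.
1/cos φ = 1.68  ⇒  cos φ = 0.5952  ⇒  φ = arccos(0.5952) ≈ 53.5°.

53.5°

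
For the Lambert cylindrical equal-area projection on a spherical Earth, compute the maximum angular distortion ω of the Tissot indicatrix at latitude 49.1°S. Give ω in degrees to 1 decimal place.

47.1°

The Lambert cylindrical equal-area projection is the cylindrical equal-area projection with its standard parallel at the equator (φ₀ = 0). Cylindrical equal-area (φ₀ = 0°): h = cos φ / cos 0° along meridians, k = cos 0° / cos φ along parallels; h·k = 1.
At 49.1°: h = 0.6547, k = 1.527; principal scales a = 1.527, b = 0.6547.
sin(ω/2) = (a − b)/(a + b) = 0.8726/2.182 = 0.3999, so ω = 2 arcsin(0.3999) ≈ 47.1°.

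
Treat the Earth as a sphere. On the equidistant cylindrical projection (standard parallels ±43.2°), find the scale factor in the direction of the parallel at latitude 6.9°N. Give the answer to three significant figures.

With standard parallel φ₀ = 43.2°, the equirectangular projection gives x = Rλ cos φ₀, y = Rφ, so h = 1 and k = cos 43.2° / cos φ.
k = cos 43.2° / cos 6.9° = 0.7290/0.9928 = 0.7343.

0.734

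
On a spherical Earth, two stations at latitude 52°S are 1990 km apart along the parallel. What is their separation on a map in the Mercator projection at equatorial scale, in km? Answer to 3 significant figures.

3230 km

For Mercator, h = k = sec φ (a conformal cylindrical projection has a single point scale, 1/cos φ).
Along the parallel, k = sec 52° = 1/0.6157 = 1.624.
Map distance = 1990 × 1.624 ≈ 3230 km.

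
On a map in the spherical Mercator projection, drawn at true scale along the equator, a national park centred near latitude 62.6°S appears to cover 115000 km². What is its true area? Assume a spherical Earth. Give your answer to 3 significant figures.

The Mercator projection is conformal; its linear scale factor is the same in every direction and equals sec φ = 1/cos φ.
Areal scale = k² = sec²φ = 1/cos²(62.6°) = 1/0.4602² = 4.722.
True area = apparent / (areal scale) = 115000 / 4.722 ≈ 24400 km².

24400 km²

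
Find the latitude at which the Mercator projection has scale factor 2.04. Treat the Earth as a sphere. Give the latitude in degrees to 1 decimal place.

60.6°

Mercator scale is k = sec φ = 1/cos φ.
1/cos φ = 2.04  ⇒  cos φ = 0.4902  ⇒  φ = arccos(0.4902) ≈ 60.6°.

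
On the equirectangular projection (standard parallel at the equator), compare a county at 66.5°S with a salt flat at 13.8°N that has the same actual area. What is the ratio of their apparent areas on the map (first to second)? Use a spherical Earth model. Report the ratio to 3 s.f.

Plate carrée maps x = Rλ, y = Rφ. The meridian scale is h = 1 and the parallel scale is k = 1/cos φ = sec φ.
Areal scale at 66.5°: h·k = 1.000 × 2.508 = 2.508.
Areal scale at 13.8°: h·k = 1.000 × 1.030 = 1.030.
Ratio = 2.508/1.030 ≈ 2.44.

2.44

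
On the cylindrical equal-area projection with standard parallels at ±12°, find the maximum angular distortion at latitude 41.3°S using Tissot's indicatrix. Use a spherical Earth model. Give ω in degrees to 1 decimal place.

Cylindrical equal-area (φ₀ = 12°): h = cos φ / cos 12° along meridians, k = cos 12° / cos φ along parallels; h·k = 1.
At 41.3°: h = 0.7680, k = 1.302; principal scales a = 1.302, b = 0.7680.
sin(ω/2) = (a − b)/(a + b) = 0.5340/2.070 = 0.2579, so ω = 2 arcsin(0.2579) ≈ 29.9°.

29.9°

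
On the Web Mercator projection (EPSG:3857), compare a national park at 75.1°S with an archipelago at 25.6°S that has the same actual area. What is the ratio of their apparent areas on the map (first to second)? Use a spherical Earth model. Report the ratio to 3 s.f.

12.3

On Mercator, area is exaggerated by sec²φ = 1/cos²φ.
At 75.1°: sec²(75.1°) = 1/0.2571² = 15.12.
At 25.6°: sec²(25.6°) = 1/0.9018² = 1.230.
Ratio = 15.12/1.230 = cos²(25.6°)/cos²(75.1°) ≈ 12.3.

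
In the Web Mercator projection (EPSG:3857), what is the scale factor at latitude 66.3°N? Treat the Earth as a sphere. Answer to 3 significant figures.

The Mercator projection is conformal; its linear scale factor is the same in every direction and equals sec φ = 1/cos φ.
k = 1/cos 66.3° = 1/0.4019 = 2.488.

2.49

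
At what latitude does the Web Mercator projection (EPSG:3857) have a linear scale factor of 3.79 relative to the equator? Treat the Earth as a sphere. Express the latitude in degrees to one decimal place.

74.7°

Mercator scale is k = sec φ = 1/cos φ.
1/cos φ = 3.79  ⇒  cos φ = 0.2639  ⇒  φ = arccos(0.2639) ≈ 74.7°.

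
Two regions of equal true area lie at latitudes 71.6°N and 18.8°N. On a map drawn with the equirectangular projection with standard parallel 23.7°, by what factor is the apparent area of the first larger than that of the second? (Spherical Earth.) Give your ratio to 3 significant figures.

In the equirectangular projection with standard parallel φ₀ = 23.7° (x = Rλ cos φ₀, y = Rφ), meridians are true-scale (h = 1) and the parallel scale is k = cos φ₀ / cos φ.
Areal scale at 71.6°: h·k = 1.000 × 2.901 = 2.901.
Areal scale at 18.8°: h·k = 1.000 × 0.9673 = 0.9673.
Ratio = 2.901/0.9673 ≈ 3.00.

3.00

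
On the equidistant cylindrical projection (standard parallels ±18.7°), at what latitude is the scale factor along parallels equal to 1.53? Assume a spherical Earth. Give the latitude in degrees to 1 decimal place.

51.8°

The equidistant cylindrical projection with φ₀ = 18.7° has h = 1 (meridians true) and k = cos φ₀ / cos φ along parallels.
k = cos φ₀ / cos φ = 1.53  ⇒  cos φ = cos 18.7° / 1.53 = 0.6191.
φ = arccos(0.6191) ≈ 51.8°.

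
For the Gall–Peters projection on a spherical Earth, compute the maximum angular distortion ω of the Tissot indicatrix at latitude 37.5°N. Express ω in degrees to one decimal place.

Gall–Peters is a cylindrical equal-area projection with standard parallels at ±45°. A cylindrical equal-area projection with standard parallel φ₀ has meridian scale h = cos φ / cos φ₀ and parallel scale k = cos φ₀ / cos φ (so areas are preserved, h·k = 1).
At 37.5°: h = 1.122, k = 0.8913; principal scales a = 1.122, b = 0.8913.
sin(ω/2) = (a − b)/(a + b) = 0.2307/2.013 = 0.1146, so ω = 2 arcsin(0.1146) ≈ 13.2°.

13.2°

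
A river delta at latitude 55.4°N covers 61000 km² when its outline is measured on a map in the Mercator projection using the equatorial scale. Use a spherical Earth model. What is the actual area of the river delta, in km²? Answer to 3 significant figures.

19700 km²

The Mercator projection is conformal; its linear scale factor is the same in every direction and equals sec φ = 1/cos φ.
Areal scale = k² = sec²φ = 1/cos²(55.4°) = 1/0.5678² = 3.101.
True area = apparent / (areal scale) = 61000 / 3.101 ≈ 19700 km².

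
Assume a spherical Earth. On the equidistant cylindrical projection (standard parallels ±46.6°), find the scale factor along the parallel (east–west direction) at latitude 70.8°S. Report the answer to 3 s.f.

2.09

In the equirectangular projection with standard parallel φ₀ = 46.6° (x = Rλ cos φ₀, y = Rφ), meridians are true-scale (h = 1) and the parallel scale is k = cos φ₀ / cos φ.
k = cos 46.6° / cos 70.8° = 0.6871/0.3289 = 2.089.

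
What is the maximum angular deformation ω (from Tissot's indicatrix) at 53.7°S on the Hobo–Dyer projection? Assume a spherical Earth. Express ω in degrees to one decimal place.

33.1°

Hobo–Dyer is a cylindrical equal-area projection with standard parallels at ±37.5°. A cylindrical equal-area projection with standard parallel φ₀ has meridian scale h = cos φ / cos φ₀ and parallel scale k = cos φ₀ / cos φ (so areas are preserved, h·k = 1).
At 53.7°: h = 0.7462, k = 1.340; principal scales a = 1.340, b = 0.7462.
sin(ω/2) = (a − b)/(a + b) = 0.5939/2.086 = 0.2847, so ω = 2 arcsin(0.2847) ≈ 33.1°.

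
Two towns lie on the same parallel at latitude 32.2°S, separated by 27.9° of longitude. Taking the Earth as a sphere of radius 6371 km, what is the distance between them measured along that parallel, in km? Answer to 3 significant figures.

2630 km

Arc length along a parallel = R cos φ · Δλ (with Δλ in radians).
= 6371 × cos 32.2° × (27.9° × π/180) = 6371 × 0.8462 × 0.4869 ≈ 2630 km.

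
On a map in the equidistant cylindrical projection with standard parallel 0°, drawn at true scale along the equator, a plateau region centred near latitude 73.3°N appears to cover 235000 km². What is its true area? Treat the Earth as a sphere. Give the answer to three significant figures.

For the equirectangular projection with φ₀ = 0 (plate carrée), h = 1 along meridians and k = sec φ along parallels.
Areal scale = h·k = 1 × sec φ; at 73.3°, h = 1.000, k = 3.480, so h·k = 3.480.
True area = apparent / (areal scale) = 235000 / 3.480 ≈ 67500 km².

67500 km²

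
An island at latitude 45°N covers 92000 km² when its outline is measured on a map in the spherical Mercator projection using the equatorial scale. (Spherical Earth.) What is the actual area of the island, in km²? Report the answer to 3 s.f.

Mercator is conformal, so the point scale is isotropic: h = k = sec φ = 1/cos φ.
Areal scale = k² = sec²φ = 1/cos²(45°) = 1/0.7071² = 2.000.
True area = apparent / (areal scale) = 92000 / 2.000 ≈ 46000 km².

46000 km²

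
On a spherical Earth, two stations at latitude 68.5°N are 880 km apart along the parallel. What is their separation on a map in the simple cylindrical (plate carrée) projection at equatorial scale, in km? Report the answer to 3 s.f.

2400 km

For the equirectangular projection with φ₀ = 0 (plate carrée), h = 1 along meridians and k = sec φ along parallels.
Along the parallel, k = sec 68.5° = 1/0.3665 = 2.729.
Map distance = 880 × 2.729 ≈ 2400 km.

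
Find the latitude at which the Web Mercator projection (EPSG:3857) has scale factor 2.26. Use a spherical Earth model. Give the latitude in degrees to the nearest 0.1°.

Mercator scale is k = sec φ = 1/cos φ.
1/cos φ = 2.26  ⇒  cos φ = 0.4425  ⇒  φ = arccos(0.4425) ≈ 63.7°.

63.7°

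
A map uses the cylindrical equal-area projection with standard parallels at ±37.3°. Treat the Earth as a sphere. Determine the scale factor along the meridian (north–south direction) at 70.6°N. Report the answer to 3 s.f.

0.418

Cylindrical equal-area (φ₀ = 37.3°): h = cos φ / cos 37.3° along meridians, k = cos 37.3° / cos φ along parallels; h·k = 1.
h = cos 70.6° / cos 37.3° = 0.3322/0.7955 = 0.4176.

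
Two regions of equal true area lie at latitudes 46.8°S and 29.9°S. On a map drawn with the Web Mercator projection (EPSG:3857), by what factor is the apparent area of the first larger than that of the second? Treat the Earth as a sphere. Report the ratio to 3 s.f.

1.60

Mercator areal scale is sec²φ.
At 46.8°: sec²(46.8°) = 1/0.6845² = 2.134.
At 29.9°: sec²(29.9°) = 1/0.8669² = 1.331.
Ratio = 2.134/1.331 = cos²(29.9°)/cos²(46.8°) ≈ 1.60.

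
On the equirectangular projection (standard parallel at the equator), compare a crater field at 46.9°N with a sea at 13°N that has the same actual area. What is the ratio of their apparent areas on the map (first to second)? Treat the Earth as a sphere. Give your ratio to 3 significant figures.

1.43

In the plate carrée (x = Rλ, y = Rφ), meridians are true-scale (h = 1) and parallels are stretched by k = sec φ.
Areal scale at 46.9°: h·k = 1.000 × 1.464 = 1.464.
Areal scale at 13°: h·k = 1.000 × 1.026 = 1.026.
Ratio = 1.464/1.026 ≈ 1.43.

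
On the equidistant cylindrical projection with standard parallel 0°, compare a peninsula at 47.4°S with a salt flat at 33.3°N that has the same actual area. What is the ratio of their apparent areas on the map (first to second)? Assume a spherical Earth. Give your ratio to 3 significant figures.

1.23

Plate carrée maps x = Rλ, y = Rφ. The meridian scale is h = 1 and the parallel scale is k = 1/cos φ = sec φ.
Areal scale at 47.4°: h·k = 1.000 × 1.477 = 1.477.
Areal scale at 33.3°: h·k = 1.000 × 1.196 = 1.196.
Ratio = 1.477/1.196 ≈ 1.23.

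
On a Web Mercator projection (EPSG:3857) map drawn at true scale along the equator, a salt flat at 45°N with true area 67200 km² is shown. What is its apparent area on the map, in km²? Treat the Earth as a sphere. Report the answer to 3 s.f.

For Mercator, h = k = sec φ (a conformal cylindrical projection has a single point scale, 1/cos φ).
Areal scale = k² = sec²φ = 1/cos²(45°) = 1/0.7071² = 2.000.
Apparent area = 67200 × 2.000 ≈ 134000 km².

134000 km²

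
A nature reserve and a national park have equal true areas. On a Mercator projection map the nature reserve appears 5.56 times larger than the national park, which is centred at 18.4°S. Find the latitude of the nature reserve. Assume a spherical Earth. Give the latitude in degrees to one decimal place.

Mercator areal scale is sec²φ, so apparent-area ratio = sec²φ₁ / sec²φ₂ = cos²φ₂ / cos²φ₁.
cos²φ₂ / cos²φ₁ = 5.56  ⇒  cos φ₁ = cos 18.4° / √5.56 = 0.9489/2.358 = 0.4024.
φ₁ = arccos(0.4024) ≈ 66.3°.

66.3°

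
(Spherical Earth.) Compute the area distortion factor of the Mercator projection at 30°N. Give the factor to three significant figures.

1.33

Mercator is conformal, so the point scale is isotropic: h = k = sec φ = 1/cos φ.
Areal scale = k² = sec²φ = 1/cos²(30°) = 1/0.8660² = 1.333.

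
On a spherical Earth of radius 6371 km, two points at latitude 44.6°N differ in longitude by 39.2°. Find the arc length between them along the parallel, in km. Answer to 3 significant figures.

3100 km

Arc length along a parallel = R cos φ · Δλ (with Δλ in radians).
= 6371 × cos 44.6° × (39.2° × π/180) = 6371 × 0.7120 × 0.6842 ≈ 3100 km.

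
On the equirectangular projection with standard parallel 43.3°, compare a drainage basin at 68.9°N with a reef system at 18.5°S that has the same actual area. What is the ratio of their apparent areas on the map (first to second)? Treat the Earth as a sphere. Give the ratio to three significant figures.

With standard parallel φ₀ = 43.3°, the equirectangular projection gives x = Rλ cos φ₀, y = Rφ, so h = 1 and k = cos 43.3° / cos φ.
Areal scale at 68.9°: h·k = 1.000 × 2.022 = 2.022.
Areal scale at 18.5°: h·k = 1.000 × 0.7674 = 0.7674.
Ratio = 2.022/0.7674 ≈ 2.63.

2.63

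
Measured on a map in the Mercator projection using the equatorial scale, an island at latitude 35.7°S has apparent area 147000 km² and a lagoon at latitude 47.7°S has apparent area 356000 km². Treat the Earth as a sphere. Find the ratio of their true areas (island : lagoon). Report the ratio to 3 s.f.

On Mercator the areal scale is sec²φ, so true area = apparent × cos²φ.
True area of island: 147000 × cos²(35.7°) = 147000 × 0.6595 = 96940 km².
True area of lagoon: 356000 × cos²(47.7°) = 356000 × 0.4529 = 161200 km².
Ratio = 96940 / 161200 ≈ 0.601.

0.601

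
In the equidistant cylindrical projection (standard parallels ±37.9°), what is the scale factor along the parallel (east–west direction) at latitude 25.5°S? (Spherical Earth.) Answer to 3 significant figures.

The equidistant cylindrical projection with φ₀ = 37.9° has h = 1 (meridians true) and k = cos φ₀ / cos φ along parallels.
k = cos 37.9° / cos 25.5° = 0.7891/0.9026 = 0.8742.

0.874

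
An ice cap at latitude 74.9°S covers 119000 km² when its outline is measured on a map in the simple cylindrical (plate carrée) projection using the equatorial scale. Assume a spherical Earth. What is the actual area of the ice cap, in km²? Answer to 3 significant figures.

Plate carrée maps x = Rλ, y = Rφ. The meridian scale is h = 1 and the parallel scale is k = 1/cos φ = sec φ.
Areal scale = h·k = 1 × sec φ; at 74.9°, h = 1.000, k = 3.839, so h·k = 3.839.
True area = apparent / (areal scale) = 119000 / 3.839 ≈ 31000 km².

31000 km²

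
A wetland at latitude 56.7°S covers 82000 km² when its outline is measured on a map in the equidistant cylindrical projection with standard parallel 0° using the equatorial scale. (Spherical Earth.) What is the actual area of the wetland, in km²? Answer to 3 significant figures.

In the plate carrée (x = Rλ, y = Rφ), meridians are true-scale (h = 1) and parallels are stretched by k = sec φ.
Areal scale = h·k = 1 × sec φ; at 56.7°, h = 1.000, k = 1.821, so h·k = 1.821.
True area = apparent / (areal scale) = 82000 / 1.821 ≈ 45000 km².

45000 km²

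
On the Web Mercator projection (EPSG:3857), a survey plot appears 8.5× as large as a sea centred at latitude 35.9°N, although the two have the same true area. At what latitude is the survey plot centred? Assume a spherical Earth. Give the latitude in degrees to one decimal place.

Mercator areal scale is sec²φ, so apparent-area ratio = sec²φ₁ / sec²φ₂ = cos²φ₂ / cos²φ₁.
cos²φ₂ / cos²φ₁ = 8.5  ⇒  cos φ₁ = cos 35.9° / √8.5 = 0.8100/2.915 = 0.2778.
φ₁ = arccos(0.2778) ≈ 73.9°.

73.9°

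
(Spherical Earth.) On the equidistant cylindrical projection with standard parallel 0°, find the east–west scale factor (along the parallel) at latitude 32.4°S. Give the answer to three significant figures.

1.18

In the plate carrée (x = Rλ, y = Rφ), meridians are true-scale (h = 1) and parallels are stretched by k = sec φ.
k = 1/cos 32.4° = 1/0.8443 = 1.184.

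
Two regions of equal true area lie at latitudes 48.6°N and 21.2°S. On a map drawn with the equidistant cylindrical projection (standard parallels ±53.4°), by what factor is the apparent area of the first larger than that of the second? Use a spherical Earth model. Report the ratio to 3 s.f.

1.41

With standard parallel φ₀ = 53.4°, the equirectangular projection gives x = Rλ cos φ₀, y = Rφ, so h = 1 and k = cos 53.4° / cos φ.
Areal scale at 48.6°: h·k = 1.000 × 0.9016 = 0.9016.
Areal scale at 21.2°: h·k = 1.000 × 0.6395 = 0.6395.
Ratio = 0.9016/0.6395 ≈ 1.41.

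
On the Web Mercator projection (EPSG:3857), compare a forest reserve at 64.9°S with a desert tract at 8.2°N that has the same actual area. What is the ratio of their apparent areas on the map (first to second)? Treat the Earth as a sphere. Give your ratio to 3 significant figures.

Mercator areal scale is sec²φ.
At 64.9°: sec²(64.9°) = 1/0.4242² = 5.557.
At 8.2°: sec²(8.2°) = 1/0.9898² = 1.021.
Ratio = 5.557/1.021 = cos²(8.2°)/cos²(64.9°) ≈ 5.44.

5.44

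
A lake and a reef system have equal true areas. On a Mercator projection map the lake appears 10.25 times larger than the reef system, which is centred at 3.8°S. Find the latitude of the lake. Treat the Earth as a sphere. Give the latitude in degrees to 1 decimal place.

For equal true areas on Mercator, apparent areas scale as sec²φ, so the ratio is cos²φ₂ / cos²φ₁.
cos²φ₂ / cos²φ₁ = 10.25  ⇒  cos φ₁ = cos 3.8° / √10.25 = 0.9978/3.202 = 0.3117.
φ₁ = arccos(0.3117) ≈ 71.8°.

71.8°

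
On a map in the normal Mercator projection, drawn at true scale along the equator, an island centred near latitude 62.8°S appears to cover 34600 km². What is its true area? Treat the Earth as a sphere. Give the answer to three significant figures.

7230 km²

For Mercator, h = k = sec φ (a conformal cylindrical projection has a single point scale, 1/cos φ).
Areal scale = k² = sec²φ = 1/cos²(62.8°) = 1/0.4571² = 4.786.
True area = apparent / (areal scale) = 34600 / 4.786 ≈ 7230 km².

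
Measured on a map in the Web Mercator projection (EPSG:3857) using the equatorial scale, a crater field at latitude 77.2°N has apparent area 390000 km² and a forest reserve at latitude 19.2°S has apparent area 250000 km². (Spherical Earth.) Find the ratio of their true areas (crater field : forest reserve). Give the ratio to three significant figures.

On Mercator the areal scale is sec²φ, so true area = apparent × cos²φ.
True area of crater field: 390000 × cos²(77.2°) = 390000 × 0.04908 = 19140 km².
True area of forest reserve: 250000 × cos²(19.2°) = 250000 × 0.8918 = 223000 km².
Ratio = 19140 / 223000 ≈ 0.0859.

0.0859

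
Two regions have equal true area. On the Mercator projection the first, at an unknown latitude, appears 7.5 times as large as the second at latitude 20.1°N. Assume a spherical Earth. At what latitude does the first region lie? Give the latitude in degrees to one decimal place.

For equal true areas on Mercator, apparent areas scale as sec²φ, so the ratio is cos²φ₂ / cos²φ₁.
cos²φ₂ / cos²φ₁ = 7.5  ⇒  cos φ₁ = cos 20.1° / √7.5 = 0.9391/2.739 = 0.3429.
φ₁ = arccos(0.3429) ≈ 69.9°.

69.9°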